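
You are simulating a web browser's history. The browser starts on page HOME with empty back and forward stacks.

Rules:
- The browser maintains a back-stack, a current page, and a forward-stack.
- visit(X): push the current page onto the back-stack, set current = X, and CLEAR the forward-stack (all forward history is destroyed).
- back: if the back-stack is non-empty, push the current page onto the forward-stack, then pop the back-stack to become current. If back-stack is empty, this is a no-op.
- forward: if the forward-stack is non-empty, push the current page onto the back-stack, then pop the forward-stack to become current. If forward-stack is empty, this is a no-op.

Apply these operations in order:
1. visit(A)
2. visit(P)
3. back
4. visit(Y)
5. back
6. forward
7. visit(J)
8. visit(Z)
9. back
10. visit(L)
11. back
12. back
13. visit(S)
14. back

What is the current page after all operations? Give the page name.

After 1 (visit(A)): cur=A back=1 fwd=0
After 2 (visit(P)): cur=P back=2 fwd=0
After 3 (back): cur=A back=1 fwd=1
After 4 (visit(Y)): cur=Y back=2 fwd=0
After 5 (back): cur=A back=1 fwd=1
After 6 (forward): cur=Y back=2 fwd=0
After 7 (visit(J)): cur=J back=3 fwd=0
After 8 (visit(Z)): cur=Z back=4 fwd=0
After 9 (back): cur=J back=3 fwd=1
After 10 (visit(L)): cur=L back=4 fwd=0
After 11 (back): cur=J back=3 fwd=1
After 12 (back): cur=Y back=2 fwd=2
After 13 (visit(S)): cur=S back=3 fwd=0
After 14 (back): cur=Y back=2 fwd=1

Answer: Y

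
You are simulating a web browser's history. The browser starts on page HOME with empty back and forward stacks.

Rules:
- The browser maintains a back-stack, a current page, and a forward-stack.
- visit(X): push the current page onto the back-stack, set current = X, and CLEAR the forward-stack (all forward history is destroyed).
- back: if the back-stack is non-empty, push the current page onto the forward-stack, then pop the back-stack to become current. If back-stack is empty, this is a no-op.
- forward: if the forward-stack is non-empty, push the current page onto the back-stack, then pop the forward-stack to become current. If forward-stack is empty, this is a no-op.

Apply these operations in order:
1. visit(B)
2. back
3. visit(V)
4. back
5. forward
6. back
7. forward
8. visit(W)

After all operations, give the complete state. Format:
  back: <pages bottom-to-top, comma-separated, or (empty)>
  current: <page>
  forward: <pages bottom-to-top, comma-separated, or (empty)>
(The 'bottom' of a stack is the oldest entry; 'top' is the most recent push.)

After 1 (visit(B)): cur=B back=1 fwd=0
After 2 (back): cur=HOME back=0 fwd=1
After 3 (visit(V)): cur=V back=1 fwd=0
After 4 (back): cur=HOME back=0 fwd=1
After 5 (forward): cur=V back=1 fwd=0
After 6 (back): cur=HOME back=0 fwd=1
After 7 (forward): cur=V back=1 fwd=0
After 8 (visit(W)): cur=W back=2 fwd=0

Answer: back: HOME,V
current: W
forward: (empty)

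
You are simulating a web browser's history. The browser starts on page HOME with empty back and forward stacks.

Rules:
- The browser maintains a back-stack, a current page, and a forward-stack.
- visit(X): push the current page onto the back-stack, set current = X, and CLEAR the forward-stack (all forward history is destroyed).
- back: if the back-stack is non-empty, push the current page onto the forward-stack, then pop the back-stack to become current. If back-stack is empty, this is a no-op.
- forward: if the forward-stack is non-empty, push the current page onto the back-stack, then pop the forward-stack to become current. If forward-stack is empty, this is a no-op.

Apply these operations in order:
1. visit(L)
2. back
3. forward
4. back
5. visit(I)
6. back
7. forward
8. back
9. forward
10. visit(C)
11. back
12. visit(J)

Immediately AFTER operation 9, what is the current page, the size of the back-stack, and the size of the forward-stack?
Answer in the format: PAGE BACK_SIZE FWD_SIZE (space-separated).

After 1 (visit(L)): cur=L back=1 fwd=0
After 2 (back): cur=HOME back=0 fwd=1
After 3 (forward): cur=L back=1 fwd=0
After 4 (back): cur=HOME back=0 fwd=1
After 5 (visit(I)): cur=I back=1 fwd=0
After 6 (back): cur=HOME back=0 fwd=1
After 7 (forward): cur=I back=1 fwd=0
After 8 (back): cur=HOME back=0 fwd=1
After 9 (forward): cur=I back=1 fwd=0

I 1 0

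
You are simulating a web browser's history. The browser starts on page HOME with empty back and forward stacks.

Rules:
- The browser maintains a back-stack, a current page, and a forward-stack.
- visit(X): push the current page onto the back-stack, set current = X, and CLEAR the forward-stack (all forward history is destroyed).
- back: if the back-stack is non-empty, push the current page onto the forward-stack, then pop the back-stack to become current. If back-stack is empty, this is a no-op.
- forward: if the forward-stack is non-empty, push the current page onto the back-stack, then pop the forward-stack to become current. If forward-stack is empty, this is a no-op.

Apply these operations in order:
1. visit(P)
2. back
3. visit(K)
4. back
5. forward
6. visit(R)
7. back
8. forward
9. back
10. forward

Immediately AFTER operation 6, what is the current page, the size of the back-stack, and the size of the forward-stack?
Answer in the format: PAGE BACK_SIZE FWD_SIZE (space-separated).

After 1 (visit(P)): cur=P back=1 fwd=0
After 2 (back): cur=HOME back=0 fwd=1
After 3 (visit(K)): cur=K back=1 fwd=0
After 4 (back): cur=HOME back=0 fwd=1
After 5 (forward): cur=K back=1 fwd=0
After 6 (visit(R)): cur=R back=2 fwd=0

R 2 0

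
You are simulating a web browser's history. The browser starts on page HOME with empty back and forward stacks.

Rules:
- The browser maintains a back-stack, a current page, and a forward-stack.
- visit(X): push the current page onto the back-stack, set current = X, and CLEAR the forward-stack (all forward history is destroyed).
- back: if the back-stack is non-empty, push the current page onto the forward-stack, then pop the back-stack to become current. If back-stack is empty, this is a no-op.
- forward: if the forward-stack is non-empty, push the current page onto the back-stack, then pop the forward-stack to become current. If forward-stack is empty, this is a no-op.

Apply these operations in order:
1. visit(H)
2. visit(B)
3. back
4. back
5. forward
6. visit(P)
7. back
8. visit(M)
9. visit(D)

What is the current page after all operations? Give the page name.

After 1 (visit(H)): cur=H back=1 fwd=0
After 2 (visit(B)): cur=B back=2 fwd=0
After 3 (back): cur=H back=1 fwd=1
After 4 (back): cur=HOME back=0 fwd=2
After 5 (forward): cur=H back=1 fwd=1
After 6 (visit(P)): cur=P back=2 fwd=0
After 7 (back): cur=H back=1 fwd=1
After 8 (visit(M)): cur=M back=2 fwd=0
After 9 (visit(D)): cur=D back=3 fwd=0

Answer: D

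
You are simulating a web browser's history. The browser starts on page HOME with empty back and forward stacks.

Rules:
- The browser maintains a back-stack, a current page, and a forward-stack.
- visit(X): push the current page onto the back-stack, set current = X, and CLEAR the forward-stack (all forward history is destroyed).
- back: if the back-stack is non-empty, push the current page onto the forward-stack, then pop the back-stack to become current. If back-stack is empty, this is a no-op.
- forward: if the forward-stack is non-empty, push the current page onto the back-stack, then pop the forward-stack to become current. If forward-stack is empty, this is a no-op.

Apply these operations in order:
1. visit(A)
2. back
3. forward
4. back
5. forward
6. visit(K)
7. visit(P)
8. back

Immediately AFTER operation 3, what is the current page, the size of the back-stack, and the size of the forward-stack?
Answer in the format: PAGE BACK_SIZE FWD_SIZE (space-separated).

After 1 (visit(A)): cur=A back=1 fwd=0
After 2 (back): cur=HOME back=0 fwd=1
After 3 (forward): cur=A back=1 fwd=0

A 1 0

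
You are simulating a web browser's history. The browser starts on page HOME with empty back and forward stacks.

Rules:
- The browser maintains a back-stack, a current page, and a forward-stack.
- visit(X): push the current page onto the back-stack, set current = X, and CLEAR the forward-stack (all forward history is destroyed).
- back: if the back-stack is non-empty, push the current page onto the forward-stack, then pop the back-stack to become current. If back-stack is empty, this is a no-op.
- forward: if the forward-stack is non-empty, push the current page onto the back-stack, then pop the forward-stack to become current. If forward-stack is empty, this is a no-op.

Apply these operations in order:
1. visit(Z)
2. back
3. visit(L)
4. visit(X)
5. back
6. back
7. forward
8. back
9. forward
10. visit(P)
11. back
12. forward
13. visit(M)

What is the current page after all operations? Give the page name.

Answer: M

Derivation:
After 1 (visit(Z)): cur=Z back=1 fwd=0
After 2 (back): cur=HOME back=0 fwd=1
After 3 (visit(L)): cur=L back=1 fwd=0
After 4 (visit(X)): cur=X back=2 fwd=0
After 5 (back): cur=L back=1 fwd=1
After 6 (back): cur=HOME back=0 fwd=2
After 7 (forward): cur=L back=1 fwd=1
After 8 (back): cur=HOME back=0 fwd=2
After 9 (forward): cur=L back=1 fwd=1
After 10 (visit(P)): cur=P back=2 fwd=0
After 11 (back): cur=L back=1 fwd=1
After 12 (forward): cur=P back=2 fwd=0
After 13 (visit(M)): cur=M back=3 fwd=0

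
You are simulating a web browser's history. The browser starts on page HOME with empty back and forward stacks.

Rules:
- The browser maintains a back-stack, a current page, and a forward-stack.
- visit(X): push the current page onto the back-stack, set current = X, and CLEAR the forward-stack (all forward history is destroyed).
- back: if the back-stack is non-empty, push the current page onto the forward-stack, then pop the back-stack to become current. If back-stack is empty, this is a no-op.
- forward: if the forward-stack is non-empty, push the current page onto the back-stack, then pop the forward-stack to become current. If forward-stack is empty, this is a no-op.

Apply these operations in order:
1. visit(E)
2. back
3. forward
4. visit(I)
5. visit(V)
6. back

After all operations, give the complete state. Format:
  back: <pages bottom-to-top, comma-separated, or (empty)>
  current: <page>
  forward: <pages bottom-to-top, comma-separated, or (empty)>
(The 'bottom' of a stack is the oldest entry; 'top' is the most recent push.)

After 1 (visit(E)): cur=E back=1 fwd=0
After 2 (back): cur=HOME back=0 fwd=1
After 3 (forward): cur=E back=1 fwd=0
After 4 (visit(I)): cur=I back=2 fwd=0
After 5 (visit(V)): cur=V back=3 fwd=0
After 6 (back): cur=I back=2 fwd=1

Answer: back: HOME,E
current: I
forward: V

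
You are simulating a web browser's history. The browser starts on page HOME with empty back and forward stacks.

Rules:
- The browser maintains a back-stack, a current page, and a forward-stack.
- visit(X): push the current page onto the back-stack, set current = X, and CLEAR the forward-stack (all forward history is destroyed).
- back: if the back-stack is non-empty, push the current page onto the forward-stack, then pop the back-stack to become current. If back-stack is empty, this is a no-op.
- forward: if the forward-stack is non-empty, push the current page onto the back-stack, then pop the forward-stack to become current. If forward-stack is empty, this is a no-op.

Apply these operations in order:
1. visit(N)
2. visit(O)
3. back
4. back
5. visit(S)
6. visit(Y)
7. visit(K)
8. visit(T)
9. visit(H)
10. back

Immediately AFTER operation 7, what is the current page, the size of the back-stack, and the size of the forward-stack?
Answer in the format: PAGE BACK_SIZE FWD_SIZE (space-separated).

After 1 (visit(N)): cur=N back=1 fwd=0
After 2 (visit(O)): cur=O back=2 fwd=0
After 3 (back): cur=N back=1 fwd=1
After 4 (back): cur=HOME back=0 fwd=2
After 5 (visit(S)): cur=S back=1 fwd=0
After 6 (visit(Y)): cur=Y back=2 fwd=0
After 7 (visit(K)): cur=K back=3 fwd=0

K 3 0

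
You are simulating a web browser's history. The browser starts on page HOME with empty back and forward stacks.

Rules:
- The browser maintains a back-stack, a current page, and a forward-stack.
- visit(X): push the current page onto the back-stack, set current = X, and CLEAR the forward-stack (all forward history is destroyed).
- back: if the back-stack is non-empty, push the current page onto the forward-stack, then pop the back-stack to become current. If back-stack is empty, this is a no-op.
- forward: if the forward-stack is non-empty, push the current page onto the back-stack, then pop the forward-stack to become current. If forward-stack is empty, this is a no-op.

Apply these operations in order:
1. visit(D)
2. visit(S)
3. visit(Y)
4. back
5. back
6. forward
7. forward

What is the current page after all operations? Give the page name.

Answer: Y

Derivation:
After 1 (visit(D)): cur=D back=1 fwd=0
After 2 (visit(S)): cur=S back=2 fwd=0
After 3 (visit(Y)): cur=Y back=3 fwd=0
After 4 (back): cur=S back=2 fwd=1
After 5 (back): cur=D back=1 fwd=2
After 6 (forward): cur=S back=2 fwd=1
After 7 (forward): cur=Y back=3 fwd=0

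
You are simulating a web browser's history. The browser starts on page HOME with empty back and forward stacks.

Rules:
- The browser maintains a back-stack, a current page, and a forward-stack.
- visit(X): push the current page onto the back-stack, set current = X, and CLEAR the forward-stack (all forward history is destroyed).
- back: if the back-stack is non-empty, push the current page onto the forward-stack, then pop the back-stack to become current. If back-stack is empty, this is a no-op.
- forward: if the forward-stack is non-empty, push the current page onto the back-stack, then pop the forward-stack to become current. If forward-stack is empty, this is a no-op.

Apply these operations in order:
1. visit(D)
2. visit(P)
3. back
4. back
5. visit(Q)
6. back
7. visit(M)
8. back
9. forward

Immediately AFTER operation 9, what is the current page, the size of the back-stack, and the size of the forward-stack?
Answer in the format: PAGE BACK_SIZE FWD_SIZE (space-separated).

After 1 (visit(D)): cur=D back=1 fwd=0
After 2 (visit(P)): cur=P back=2 fwd=0
After 3 (back): cur=D back=1 fwd=1
After 4 (back): cur=HOME back=0 fwd=2
After 5 (visit(Q)): cur=Q back=1 fwd=0
After 6 (back): cur=HOME back=0 fwd=1
After 7 (visit(M)): cur=M back=1 fwd=0
After 8 (back): cur=HOME back=0 fwd=1
After 9 (forward): cur=M back=1 fwd=0

M 1 0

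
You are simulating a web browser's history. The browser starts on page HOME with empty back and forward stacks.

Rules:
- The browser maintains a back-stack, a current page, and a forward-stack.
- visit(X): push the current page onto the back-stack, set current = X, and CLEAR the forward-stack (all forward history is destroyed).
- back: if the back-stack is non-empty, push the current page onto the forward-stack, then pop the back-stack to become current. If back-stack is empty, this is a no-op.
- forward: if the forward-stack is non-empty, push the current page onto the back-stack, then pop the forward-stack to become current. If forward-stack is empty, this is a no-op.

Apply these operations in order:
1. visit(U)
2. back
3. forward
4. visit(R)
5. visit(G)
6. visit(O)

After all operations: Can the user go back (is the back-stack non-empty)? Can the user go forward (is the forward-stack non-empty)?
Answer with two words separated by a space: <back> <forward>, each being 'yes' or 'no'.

Answer: yes no

Derivation:
After 1 (visit(U)): cur=U back=1 fwd=0
After 2 (back): cur=HOME back=0 fwd=1
After 3 (forward): cur=U back=1 fwd=0
After 4 (visit(R)): cur=R back=2 fwd=0
After 5 (visit(G)): cur=G back=3 fwd=0
After 6 (visit(O)): cur=O back=4 fwd=0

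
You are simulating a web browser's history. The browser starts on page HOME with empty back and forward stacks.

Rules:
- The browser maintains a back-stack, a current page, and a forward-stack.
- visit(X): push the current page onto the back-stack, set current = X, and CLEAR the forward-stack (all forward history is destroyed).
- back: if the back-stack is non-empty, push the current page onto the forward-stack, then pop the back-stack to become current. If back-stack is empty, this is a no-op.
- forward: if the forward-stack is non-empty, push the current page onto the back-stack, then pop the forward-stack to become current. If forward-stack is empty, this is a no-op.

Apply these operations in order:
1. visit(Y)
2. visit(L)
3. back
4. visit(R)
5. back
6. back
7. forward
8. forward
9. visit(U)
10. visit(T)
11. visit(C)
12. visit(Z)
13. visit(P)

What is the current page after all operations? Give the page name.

Answer: P

Derivation:
After 1 (visit(Y)): cur=Y back=1 fwd=0
After 2 (visit(L)): cur=L back=2 fwd=0
After 3 (back): cur=Y back=1 fwd=1
After 4 (visit(R)): cur=R back=2 fwd=0
After 5 (back): cur=Y back=1 fwd=1
After 6 (back): cur=HOME back=0 fwd=2
After 7 (forward): cur=Y back=1 fwd=1
After 8 (forward): cur=R back=2 fwd=0
After 9 (visit(U)): cur=U back=3 fwd=0
After 10 (visit(T)): cur=T back=4 fwd=0
After 11 (visit(C)): cur=C back=5 fwd=0
After 12 (visit(Z)): cur=Z back=6 fwd=0
After 13 (visit(P)): cur=P back=7 fwd=0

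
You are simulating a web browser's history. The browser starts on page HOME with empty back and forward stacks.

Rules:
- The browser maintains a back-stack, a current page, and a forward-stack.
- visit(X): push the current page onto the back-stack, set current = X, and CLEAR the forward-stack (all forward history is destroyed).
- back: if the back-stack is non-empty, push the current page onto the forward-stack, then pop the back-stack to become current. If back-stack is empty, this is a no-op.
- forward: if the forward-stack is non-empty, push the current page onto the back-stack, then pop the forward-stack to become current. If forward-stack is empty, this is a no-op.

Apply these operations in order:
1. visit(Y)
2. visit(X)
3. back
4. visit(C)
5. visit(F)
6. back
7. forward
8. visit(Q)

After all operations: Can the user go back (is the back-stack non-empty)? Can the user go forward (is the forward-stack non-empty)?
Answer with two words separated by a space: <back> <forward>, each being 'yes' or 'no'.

After 1 (visit(Y)): cur=Y back=1 fwd=0
After 2 (visit(X)): cur=X back=2 fwd=0
After 3 (back): cur=Y back=1 fwd=1
After 4 (visit(C)): cur=C back=2 fwd=0
After 5 (visit(F)): cur=F back=3 fwd=0
After 6 (back): cur=C back=2 fwd=1
After 7 (forward): cur=F back=3 fwd=0
After 8 (visit(Q)): cur=Q back=4 fwd=0

Answer: yes no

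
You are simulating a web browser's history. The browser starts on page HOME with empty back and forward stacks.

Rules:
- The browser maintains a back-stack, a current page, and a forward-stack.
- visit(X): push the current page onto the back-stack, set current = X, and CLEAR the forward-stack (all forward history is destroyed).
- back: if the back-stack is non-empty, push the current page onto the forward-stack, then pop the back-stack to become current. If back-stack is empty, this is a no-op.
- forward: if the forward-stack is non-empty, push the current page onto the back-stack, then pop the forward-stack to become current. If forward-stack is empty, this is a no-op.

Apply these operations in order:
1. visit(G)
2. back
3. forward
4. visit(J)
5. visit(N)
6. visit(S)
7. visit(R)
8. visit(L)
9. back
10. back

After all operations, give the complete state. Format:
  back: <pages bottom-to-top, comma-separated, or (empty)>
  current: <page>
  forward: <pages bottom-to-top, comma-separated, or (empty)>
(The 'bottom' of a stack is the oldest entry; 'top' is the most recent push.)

Answer: back: HOME,G,J,N
current: S
forward: L,R

Derivation:
After 1 (visit(G)): cur=G back=1 fwd=0
After 2 (back): cur=HOME back=0 fwd=1
After 3 (forward): cur=G back=1 fwd=0
After 4 (visit(J)): cur=J back=2 fwd=0
After 5 (visit(N)): cur=N back=3 fwd=0
After 6 (visit(S)): cur=S back=4 fwd=0
After 7 (visit(R)): cur=R back=5 fwd=0
After 8 (visit(L)): cur=L back=6 fwd=0
After 9 (back): cur=R back=5 fwd=1
After 10 (back): cur=S back=4 fwd=2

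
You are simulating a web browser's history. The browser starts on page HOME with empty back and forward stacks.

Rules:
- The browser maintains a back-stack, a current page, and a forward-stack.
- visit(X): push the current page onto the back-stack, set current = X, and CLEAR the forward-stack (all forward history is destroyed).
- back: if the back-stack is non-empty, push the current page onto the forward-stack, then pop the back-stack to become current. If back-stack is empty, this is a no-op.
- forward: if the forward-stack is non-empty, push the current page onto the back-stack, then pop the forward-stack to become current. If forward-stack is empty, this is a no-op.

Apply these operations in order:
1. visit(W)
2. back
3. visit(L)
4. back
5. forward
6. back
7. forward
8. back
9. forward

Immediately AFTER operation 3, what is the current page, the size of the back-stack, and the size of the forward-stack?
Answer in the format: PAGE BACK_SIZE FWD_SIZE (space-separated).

After 1 (visit(W)): cur=W back=1 fwd=0
After 2 (back): cur=HOME back=0 fwd=1
After 3 (visit(L)): cur=L back=1 fwd=0

L 1 0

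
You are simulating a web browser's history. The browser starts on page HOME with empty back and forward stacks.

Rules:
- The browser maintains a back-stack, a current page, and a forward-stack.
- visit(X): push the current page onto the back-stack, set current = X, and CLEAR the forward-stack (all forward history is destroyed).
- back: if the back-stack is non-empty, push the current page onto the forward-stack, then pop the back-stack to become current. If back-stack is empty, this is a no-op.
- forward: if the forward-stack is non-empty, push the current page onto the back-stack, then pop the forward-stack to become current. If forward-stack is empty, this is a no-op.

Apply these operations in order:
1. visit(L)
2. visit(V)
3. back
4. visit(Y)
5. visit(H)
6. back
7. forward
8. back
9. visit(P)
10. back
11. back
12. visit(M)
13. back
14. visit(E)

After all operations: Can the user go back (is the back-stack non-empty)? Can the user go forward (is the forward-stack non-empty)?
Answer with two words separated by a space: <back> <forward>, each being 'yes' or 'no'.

Answer: yes no

Derivation:
After 1 (visit(L)): cur=L back=1 fwd=0
After 2 (visit(V)): cur=V back=2 fwd=0
After 3 (back): cur=L back=1 fwd=1
After 4 (visit(Y)): cur=Y back=2 fwd=0
After 5 (visit(H)): cur=H back=3 fwd=0
After 6 (back): cur=Y back=2 fwd=1
After 7 (forward): cur=H back=3 fwd=0
After 8 (back): cur=Y back=2 fwd=1
After 9 (visit(P)): cur=P back=3 fwd=0
After 10 (back): cur=Y back=2 fwd=1
After 11 (back): cur=L back=1 fwd=2
After 12 (visit(M)): cur=M back=2 fwd=0
After 13 (back): cur=L back=1 fwd=1
After 14 (visit(E)): cur=E back=2 fwd=0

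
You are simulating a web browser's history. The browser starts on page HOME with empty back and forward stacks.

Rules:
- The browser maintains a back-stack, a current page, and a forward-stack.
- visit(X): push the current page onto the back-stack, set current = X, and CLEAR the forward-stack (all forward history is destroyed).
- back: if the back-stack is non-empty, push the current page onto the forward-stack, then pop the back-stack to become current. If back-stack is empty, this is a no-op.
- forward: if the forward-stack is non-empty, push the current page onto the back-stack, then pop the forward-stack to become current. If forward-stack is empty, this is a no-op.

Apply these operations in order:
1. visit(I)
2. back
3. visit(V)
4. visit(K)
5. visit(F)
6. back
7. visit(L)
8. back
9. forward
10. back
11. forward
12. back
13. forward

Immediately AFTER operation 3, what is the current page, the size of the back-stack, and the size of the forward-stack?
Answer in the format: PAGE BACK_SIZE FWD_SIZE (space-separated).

After 1 (visit(I)): cur=I back=1 fwd=0
After 2 (back): cur=HOME back=0 fwd=1
After 3 (visit(V)): cur=V back=1 fwd=0

V 1 0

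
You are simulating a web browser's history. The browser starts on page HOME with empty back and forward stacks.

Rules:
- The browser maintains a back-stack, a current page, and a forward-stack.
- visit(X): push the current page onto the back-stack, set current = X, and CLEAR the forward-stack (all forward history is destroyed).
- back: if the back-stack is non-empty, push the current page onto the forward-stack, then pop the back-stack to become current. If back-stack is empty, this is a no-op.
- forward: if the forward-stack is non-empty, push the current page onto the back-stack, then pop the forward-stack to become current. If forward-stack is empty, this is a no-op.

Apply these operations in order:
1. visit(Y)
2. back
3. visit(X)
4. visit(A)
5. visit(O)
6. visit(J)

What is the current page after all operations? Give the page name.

Answer: J

Derivation:
After 1 (visit(Y)): cur=Y back=1 fwd=0
After 2 (back): cur=HOME back=0 fwd=1
After 3 (visit(X)): cur=X back=1 fwd=0
After 4 (visit(A)): cur=A back=2 fwd=0
After 5 (visit(O)): cur=O back=3 fwd=0
After 6 (visit(J)): cur=J back=4 fwd=0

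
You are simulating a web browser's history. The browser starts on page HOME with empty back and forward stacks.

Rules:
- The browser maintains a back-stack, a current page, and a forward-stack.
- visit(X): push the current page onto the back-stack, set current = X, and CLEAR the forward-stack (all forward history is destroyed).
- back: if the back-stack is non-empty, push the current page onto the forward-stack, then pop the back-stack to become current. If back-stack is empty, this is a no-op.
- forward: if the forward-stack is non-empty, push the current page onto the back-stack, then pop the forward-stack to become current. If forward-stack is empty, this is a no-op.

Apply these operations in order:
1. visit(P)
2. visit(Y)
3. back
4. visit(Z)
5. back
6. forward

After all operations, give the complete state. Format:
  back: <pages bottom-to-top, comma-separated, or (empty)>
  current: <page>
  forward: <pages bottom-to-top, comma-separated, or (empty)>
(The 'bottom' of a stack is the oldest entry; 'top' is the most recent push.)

After 1 (visit(P)): cur=P back=1 fwd=0
After 2 (visit(Y)): cur=Y back=2 fwd=0
After 3 (back): cur=P back=1 fwd=1
After 4 (visit(Z)): cur=Z back=2 fwd=0
After 5 (back): cur=P back=1 fwd=1
After 6 (forward): cur=Z back=2 fwd=0

Answer: back: HOME,P
current: Z
forward: (empty)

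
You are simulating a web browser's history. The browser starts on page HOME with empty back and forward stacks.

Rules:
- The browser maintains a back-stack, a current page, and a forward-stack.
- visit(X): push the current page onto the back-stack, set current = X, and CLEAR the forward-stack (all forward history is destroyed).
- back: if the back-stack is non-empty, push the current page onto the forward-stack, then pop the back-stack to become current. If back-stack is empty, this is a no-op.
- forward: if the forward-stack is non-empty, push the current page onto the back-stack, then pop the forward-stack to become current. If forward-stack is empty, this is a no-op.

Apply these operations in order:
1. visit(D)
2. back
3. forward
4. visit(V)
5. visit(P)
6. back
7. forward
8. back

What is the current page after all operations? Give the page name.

After 1 (visit(D)): cur=D back=1 fwd=0
After 2 (back): cur=HOME back=0 fwd=1
After 3 (forward): cur=D back=1 fwd=0
After 4 (visit(V)): cur=V back=2 fwd=0
After 5 (visit(P)): cur=P back=3 fwd=0
After 6 (back): cur=V back=2 fwd=1
After 7 (forward): cur=P back=3 fwd=0
After 8 (back): cur=V back=2 fwd=1

Answer: V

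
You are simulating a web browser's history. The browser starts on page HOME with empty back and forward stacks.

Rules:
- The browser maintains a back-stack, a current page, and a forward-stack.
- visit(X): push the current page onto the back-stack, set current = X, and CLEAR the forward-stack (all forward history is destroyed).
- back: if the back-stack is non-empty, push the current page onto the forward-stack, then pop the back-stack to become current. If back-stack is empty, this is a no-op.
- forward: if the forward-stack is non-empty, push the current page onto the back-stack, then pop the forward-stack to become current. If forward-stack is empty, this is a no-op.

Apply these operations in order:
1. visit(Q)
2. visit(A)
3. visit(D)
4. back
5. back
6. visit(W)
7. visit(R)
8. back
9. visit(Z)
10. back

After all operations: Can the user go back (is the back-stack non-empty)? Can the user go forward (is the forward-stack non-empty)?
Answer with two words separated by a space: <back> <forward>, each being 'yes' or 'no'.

After 1 (visit(Q)): cur=Q back=1 fwd=0
After 2 (visit(A)): cur=A back=2 fwd=0
After 3 (visit(D)): cur=D back=3 fwd=0
After 4 (back): cur=A back=2 fwd=1
After 5 (back): cur=Q back=1 fwd=2
After 6 (visit(W)): cur=W back=2 fwd=0
After 7 (visit(R)): cur=R back=3 fwd=0
After 8 (back): cur=W back=2 fwd=1
After 9 (visit(Z)): cur=Z back=3 fwd=0
After 10 (back): cur=W back=2 fwd=1

Answer: yes yes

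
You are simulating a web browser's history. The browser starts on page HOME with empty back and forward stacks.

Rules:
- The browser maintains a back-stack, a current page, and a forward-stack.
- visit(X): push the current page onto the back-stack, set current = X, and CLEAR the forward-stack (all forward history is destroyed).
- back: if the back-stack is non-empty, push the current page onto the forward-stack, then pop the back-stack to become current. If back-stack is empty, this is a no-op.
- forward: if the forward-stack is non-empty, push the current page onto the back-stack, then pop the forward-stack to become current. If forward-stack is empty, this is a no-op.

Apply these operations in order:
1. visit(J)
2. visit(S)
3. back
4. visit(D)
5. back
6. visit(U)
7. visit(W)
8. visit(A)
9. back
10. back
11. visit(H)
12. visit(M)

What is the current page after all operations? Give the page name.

After 1 (visit(J)): cur=J back=1 fwd=0
After 2 (visit(S)): cur=S back=2 fwd=0
After 3 (back): cur=J back=1 fwd=1
After 4 (visit(D)): cur=D back=2 fwd=0
After 5 (back): cur=J back=1 fwd=1
After 6 (visit(U)): cur=U back=2 fwd=0
After 7 (visit(W)): cur=W back=3 fwd=0
After 8 (visit(A)): cur=A back=4 fwd=0
After 9 (back): cur=W back=3 fwd=1
After 10 (back): cur=U back=2 fwd=2
After 11 (visit(H)): cur=H back=3 fwd=0
After 12 (visit(M)): cur=M back=4 fwd=0

Answer: M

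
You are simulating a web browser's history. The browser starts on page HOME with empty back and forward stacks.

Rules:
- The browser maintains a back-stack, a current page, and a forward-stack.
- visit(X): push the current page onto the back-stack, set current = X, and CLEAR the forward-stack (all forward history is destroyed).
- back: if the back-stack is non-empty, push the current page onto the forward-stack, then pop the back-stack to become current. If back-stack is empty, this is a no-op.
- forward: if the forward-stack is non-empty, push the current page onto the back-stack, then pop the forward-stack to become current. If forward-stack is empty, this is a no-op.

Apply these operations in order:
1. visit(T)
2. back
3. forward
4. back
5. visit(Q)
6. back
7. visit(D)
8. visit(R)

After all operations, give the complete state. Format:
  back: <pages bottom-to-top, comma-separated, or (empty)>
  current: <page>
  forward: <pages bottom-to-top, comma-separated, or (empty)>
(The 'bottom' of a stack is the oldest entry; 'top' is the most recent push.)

Answer: back: HOME,D
current: R
forward: (empty)

Derivation:
After 1 (visit(T)): cur=T back=1 fwd=0
After 2 (back): cur=HOME back=0 fwd=1
After 3 (forward): cur=T back=1 fwd=0
After 4 (back): cur=HOME back=0 fwd=1
After 5 (visit(Q)): cur=Q back=1 fwd=0
After 6 (back): cur=HOME back=0 fwd=1
After 7 (visit(D)): cur=D back=1 fwd=0
After 8 (visit(R)): cur=R back=2 fwd=0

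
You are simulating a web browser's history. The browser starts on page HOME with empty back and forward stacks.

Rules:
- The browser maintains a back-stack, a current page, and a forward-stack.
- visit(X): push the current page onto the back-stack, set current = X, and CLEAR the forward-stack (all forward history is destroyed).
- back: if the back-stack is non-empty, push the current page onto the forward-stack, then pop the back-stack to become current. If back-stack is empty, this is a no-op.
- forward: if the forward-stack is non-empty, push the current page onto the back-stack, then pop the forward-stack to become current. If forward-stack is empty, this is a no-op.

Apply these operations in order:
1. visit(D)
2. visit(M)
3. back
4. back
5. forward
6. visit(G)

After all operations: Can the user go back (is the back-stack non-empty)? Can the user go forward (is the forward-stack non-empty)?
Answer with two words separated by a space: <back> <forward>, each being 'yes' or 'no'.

Answer: yes no

Derivation:
After 1 (visit(D)): cur=D back=1 fwd=0
After 2 (visit(M)): cur=M back=2 fwd=0
After 3 (back): cur=D back=1 fwd=1
After 4 (back): cur=HOME back=0 fwd=2
After 5 (forward): cur=D back=1 fwd=1
After 6 (visit(G)): cur=G back=2 fwd=0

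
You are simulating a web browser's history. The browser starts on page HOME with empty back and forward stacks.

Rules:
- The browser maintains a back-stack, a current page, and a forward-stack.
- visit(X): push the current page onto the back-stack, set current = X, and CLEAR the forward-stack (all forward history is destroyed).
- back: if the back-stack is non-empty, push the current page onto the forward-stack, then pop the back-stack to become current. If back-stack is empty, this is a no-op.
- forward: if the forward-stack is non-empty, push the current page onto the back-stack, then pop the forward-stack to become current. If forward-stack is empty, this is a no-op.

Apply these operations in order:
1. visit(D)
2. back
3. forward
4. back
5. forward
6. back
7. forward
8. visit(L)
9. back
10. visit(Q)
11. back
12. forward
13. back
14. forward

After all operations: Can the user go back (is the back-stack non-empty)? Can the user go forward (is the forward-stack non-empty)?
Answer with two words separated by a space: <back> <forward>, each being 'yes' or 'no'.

After 1 (visit(D)): cur=D back=1 fwd=0
After 2 (back): cur=HOME back=0 fwd=1
After 3 (forward): cur=D back=1 fwd=0
After 4 (back): cur=HOME back=0 fwd=1
After 5 (forward): cur=D back=1 fwd=0
After 6 (back): cur=HOME back=0 fwd=1
After 7 (forward): cur=D back=1 fwd=0
After 8 (visit(L)): cur=L back=2 fwd=0
After 9 (back): cur=D back=1 fwd=1
After 10 (visit(Q)): cur=Q back=2 fwd=0
After 11 (back): cur=D back=1 fwd=1
After 12 (forward): cur=Q back=2 fwd=0
After 13 (back): cur=D back=1 fwd=1
After 14 (forward): cur=Q back=2 fwd=0

Answer: yes no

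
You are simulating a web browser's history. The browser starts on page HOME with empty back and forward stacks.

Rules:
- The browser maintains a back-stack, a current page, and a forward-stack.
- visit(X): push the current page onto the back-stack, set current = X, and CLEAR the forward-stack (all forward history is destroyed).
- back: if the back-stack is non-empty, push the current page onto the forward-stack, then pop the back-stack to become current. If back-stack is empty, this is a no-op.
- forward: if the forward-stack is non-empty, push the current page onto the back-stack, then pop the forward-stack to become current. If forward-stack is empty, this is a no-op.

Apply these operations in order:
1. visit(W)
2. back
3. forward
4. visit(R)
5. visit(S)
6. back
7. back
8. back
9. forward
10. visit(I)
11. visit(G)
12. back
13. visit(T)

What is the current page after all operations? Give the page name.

After 1 (visit(W)): cur=W back=1 fwd=0
After 2 (back): cur=HOME back=0 fwd=1
After 3 (forward): cur=W back=1 fwd=0
After 4 (visit(R)): cur=R back=2 fwd=0
After 5 (visit(S)): cur=S back=3 fwd=0
After 6 (back): cur=R back=2 fwd=1
After 7 (back): cur=W back=1 fwd=2
After 8 (back): cur=HOME back=0 fwd=3
After 9 (forward): cur=W back=1 fwd=2
After 10 (visit(I)): cur=I back=2 fwd=0
After 11 (visit(G)): cur=G back=3 fwd=0
After 12 (back): cur=I back=2 fwd=1
After 13 (visit(T)): cur=T back=3 fwd=0

Answer: T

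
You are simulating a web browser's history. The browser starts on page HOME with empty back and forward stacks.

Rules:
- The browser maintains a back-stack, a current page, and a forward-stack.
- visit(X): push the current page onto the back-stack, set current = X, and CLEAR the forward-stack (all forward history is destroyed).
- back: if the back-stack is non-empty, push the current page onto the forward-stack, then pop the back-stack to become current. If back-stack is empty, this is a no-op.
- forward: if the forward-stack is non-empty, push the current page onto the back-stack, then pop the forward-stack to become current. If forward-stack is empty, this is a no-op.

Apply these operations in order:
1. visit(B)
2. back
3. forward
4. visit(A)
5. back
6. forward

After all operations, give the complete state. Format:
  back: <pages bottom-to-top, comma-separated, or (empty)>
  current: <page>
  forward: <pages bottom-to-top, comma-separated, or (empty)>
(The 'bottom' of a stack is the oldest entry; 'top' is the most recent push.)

Answer: back: HOME,B
current: A
forward: (empty)

Derivation:
After 1 (visit(B)): cur=B back=1 fwd=0
After 2 (back): cur=HOME back=0 fwd=1
After 3 (forward): cur=B back=1 fwd=0
After 4 (visit(A)): cur=A back=2 fwd=0
After 5 (back): cur=B back=1 fwd=1
After 6 (forward): cur=A back=2 fwd=0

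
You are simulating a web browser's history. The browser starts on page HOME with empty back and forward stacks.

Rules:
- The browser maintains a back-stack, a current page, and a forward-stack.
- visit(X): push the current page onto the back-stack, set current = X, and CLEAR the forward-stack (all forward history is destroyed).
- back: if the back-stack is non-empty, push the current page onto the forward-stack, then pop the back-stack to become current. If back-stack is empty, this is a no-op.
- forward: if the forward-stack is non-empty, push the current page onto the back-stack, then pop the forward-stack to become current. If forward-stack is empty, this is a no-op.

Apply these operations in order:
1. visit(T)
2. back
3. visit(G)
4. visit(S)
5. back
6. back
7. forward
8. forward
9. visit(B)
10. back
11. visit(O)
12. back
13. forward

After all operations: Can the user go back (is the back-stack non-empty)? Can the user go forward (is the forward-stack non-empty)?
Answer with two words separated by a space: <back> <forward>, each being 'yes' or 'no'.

After 1 (visit(T)): cur=T back=1 fwd=0
After 2 (back): cur=HOME back=0 fwd=1
After 3 (visit(G)): cur=G back=1 fwd=0
After 4 (visit(S)): cur=S back=2 fwd=0
After 5 (back): cur=G back=1 fwd=1
After 6 (back): cur=HOME back=0 fwd=2
After 7 (forward): cur=G back=1 fwd=1
After 8 (forward): cur=S back=2 fwd=0
After 9 (visit(B)): cur=B back=3 fwd=0
After 10 (back): cur=S back=2 fwd=1
After 11 (visit(O)): cur=O back=3 fwd=0
After 12 (back): cur=S back=2 fwd=1
After 13 (forward): cur=O back=3 fwd=0

Answer: yes no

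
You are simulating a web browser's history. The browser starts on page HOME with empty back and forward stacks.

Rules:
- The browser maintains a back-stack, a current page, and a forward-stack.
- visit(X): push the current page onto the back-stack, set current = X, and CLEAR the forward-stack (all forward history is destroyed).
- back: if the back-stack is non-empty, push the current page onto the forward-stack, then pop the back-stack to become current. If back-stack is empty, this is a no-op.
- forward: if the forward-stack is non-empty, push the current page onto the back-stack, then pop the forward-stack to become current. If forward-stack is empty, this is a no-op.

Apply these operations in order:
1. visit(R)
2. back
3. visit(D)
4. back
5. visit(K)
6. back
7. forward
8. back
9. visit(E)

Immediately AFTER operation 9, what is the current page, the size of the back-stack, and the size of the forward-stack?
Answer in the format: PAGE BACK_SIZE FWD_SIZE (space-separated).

After 1 (visit(R)): cur=R back=1 fwd=0
After 2 (back): cur=HOME back=0 fwd=1
After 3 (visit(D)): cur=D back=1 fwd=0
After 4 (back): cur=HOME back=0 fwd=1
After 5 (visit(K)): cur=K back=1 fwd=0
After 6 (back): cur=HOME back=0 fwd=1
After 7 (forward): cur=K back=1 fwd=0
After 8 (back): cur=HOME back=0 fwd=1
After 9 (visit(E)): cur=E back=1 fwd=0

E 1 0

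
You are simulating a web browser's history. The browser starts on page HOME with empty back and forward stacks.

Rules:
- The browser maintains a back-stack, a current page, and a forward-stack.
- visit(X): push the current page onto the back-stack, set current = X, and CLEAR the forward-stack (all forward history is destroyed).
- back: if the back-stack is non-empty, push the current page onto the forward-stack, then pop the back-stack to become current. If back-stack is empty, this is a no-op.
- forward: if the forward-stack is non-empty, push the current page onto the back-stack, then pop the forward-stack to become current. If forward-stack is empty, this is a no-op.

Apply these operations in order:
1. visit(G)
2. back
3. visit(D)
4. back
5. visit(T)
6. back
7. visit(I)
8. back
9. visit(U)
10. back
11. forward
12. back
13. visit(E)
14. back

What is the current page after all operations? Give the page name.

Answer: HOME

Derivation:
After 1 (visit(G)): cur=G back=1 fwd=0
After 2 (back): cur=HOME back=0 fwd=1
After 3 (visit(D)): cur=D back=1 fwd=0
After 4 (back): cur=HOME back=0 fwd=1
After 5 (visit(T)): cur=T back=1 fwd=0
After 6 (back): cur=HOME back=0 fwd=1
After 7 (visit(I)): cur=I back=1 fwd=0
After 8 (back): cur=HOME back=0 fwd=1
After 9 (visit(U)): cur=U back=1 fwd=0
After 10 (back): cur=HOME back=0 fwd=1
After 11 (forward): cur=U back=1 fwd=0
After 12 (back): cur=HOME back=0 fwd=1
After 13 (visit(E)): cur=E back=1 fwd=0
After 14 (back): cur=HOME back=0 fwd=1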